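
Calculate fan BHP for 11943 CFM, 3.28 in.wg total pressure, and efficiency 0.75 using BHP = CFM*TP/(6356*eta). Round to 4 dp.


BHP = 11943 * 3.28 / (6356 * 0.75) = 8.2175 hp

8.2175 hp


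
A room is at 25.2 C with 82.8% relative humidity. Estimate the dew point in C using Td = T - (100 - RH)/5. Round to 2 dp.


Td = 25.2 - (100-82.8)/5 = 21.76 C

21.76 C


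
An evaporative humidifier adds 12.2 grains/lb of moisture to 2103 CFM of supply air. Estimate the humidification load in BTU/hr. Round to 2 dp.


Q = 0.68 * 2103 * 12.2 = 17446.49 BTU/hr

17446.49 BTU/hr


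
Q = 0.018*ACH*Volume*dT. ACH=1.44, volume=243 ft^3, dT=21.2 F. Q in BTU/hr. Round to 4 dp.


Q = 0.018 * 1.44 * 243 * 21.2 = 133.5295 BTU/hr

133.5295 BTU/hr


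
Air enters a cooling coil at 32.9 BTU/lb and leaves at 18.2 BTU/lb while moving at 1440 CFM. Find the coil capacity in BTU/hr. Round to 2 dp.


Q = 4.5 * 1440 * (32.9 - 18.2) = 95256.00 BTU/hr

95256.00 BTU/hr


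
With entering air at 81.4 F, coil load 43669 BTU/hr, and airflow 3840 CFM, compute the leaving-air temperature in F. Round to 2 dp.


dT = 43669/(1.08*3840) = 10.5298
T_leave = 81.4 - 10.5298 = 70.87 F

70.87 F


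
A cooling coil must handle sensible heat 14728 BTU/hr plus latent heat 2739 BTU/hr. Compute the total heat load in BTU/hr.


Qt = 14728 + 2739 = 17467 BTU/hr

17467 BTU/hr


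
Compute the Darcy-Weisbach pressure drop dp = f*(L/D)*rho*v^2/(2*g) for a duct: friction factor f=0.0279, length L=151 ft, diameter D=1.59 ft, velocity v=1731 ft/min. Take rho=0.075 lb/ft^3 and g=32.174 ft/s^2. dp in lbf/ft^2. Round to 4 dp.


v_fps = 1731/60 = 28.85 ft/s
dp = 0.0279*(151/1.59)*0.075*28.85^2/(2*32.174) = 2.5704 lbf/ft^2

2.5704 lbf/ft^2


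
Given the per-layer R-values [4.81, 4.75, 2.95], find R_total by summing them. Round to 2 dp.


R_total = 4.81 + 4.75 + 2.95 = 12.51

12.51


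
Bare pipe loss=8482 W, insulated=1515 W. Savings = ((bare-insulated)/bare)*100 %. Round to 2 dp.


Savings = ((8482-1515)/8482)*100 = 82.14 %

82.14 %


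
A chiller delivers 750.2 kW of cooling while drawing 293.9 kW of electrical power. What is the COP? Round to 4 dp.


COP = 750.2 / 293.9 = 2.5526

2.5526


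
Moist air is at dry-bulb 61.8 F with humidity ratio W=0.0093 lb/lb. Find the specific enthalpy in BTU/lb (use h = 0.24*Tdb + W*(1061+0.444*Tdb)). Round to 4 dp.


h = 0.24*61.8 + 0.0093*(1061+0.444*61.8) = 24.9545 BTU/lb

24.9545 BTU/lb


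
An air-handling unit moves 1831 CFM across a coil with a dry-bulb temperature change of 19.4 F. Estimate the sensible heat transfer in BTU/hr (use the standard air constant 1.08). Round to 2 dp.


Q = 1.08 * 1831 * 19.4 = 38363.11 BTU/hr

38363.11 BTU/hr


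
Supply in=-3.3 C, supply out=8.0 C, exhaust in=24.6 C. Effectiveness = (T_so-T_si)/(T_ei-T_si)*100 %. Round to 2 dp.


eff = (8.0-(-3.3))/(24.6-(-3.3))*100 = 40.50 %

40.50 %


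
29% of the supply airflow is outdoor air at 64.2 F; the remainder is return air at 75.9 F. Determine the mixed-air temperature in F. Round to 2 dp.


T_mix = 0.29*64.2 + 0.71*75.9 = 72.51 F

72.51 F


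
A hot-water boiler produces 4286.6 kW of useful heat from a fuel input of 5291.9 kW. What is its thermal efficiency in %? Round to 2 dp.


eta = (4286.6/5291.9)*100 = 81.00 %

81.00 %


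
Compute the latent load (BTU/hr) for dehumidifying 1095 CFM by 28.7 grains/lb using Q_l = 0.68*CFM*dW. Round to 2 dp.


Q = 0.68 * 1095 * 28.7 = 21370.02 BTU/hr

21370.02 BTU/hr


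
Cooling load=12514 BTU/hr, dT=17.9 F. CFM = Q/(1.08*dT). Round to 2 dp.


CFM = 12514 / (1.08 * 17.9) = 647.32

647.32 CFM


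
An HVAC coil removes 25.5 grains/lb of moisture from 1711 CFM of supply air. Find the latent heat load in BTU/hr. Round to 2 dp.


Q = 0.68 * 1711 * 25.5 = 29668.74 BTU/hr

29668.74 BTU/hr


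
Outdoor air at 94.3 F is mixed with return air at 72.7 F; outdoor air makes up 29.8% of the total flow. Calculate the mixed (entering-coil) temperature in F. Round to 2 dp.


T_mix = 72.7 + (29.8/100)*(94.3-72.7) = 79.14 F

79.14 F


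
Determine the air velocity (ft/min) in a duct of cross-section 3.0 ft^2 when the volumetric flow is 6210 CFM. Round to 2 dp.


V = 6210 / 3.0 = 2070.00 ft/min

2070.00 ft/min


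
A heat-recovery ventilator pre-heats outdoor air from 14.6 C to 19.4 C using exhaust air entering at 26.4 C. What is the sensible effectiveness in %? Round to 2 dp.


eff = (19.4-14.6)/(26.4-14.6)*100 = 40.68 %

40.68 %


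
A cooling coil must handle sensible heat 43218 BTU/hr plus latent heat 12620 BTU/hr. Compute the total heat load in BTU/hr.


Qt = 43218 + 12620 = 55838 BTU/hr

55838 BTU/hr


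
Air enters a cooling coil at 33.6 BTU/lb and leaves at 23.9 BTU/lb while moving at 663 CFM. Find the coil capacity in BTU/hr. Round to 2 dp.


Q = 4.5 * 663 * (33.6 - 23.9) = 28939.95 BTU/hr

28939.95 BTU/hr


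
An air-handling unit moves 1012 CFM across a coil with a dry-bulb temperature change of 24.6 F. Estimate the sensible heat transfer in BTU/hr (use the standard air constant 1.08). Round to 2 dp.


Q = 1.08 * 1012 * 24.6 = 26886.82 BTU/hr

26886.82 BTU/hr


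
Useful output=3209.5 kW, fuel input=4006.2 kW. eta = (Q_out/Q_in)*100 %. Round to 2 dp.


eta = (3209.5/4006.2)*100 = 80.11 %

80.11 %


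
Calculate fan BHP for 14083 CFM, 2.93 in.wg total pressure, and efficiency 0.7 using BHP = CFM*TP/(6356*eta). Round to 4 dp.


BHP = 14083 * 2.93 / (6356 * 0.7) = 9.2743 hp

9.2743 hp


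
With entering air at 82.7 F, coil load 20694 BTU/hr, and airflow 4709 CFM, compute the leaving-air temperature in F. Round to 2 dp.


dT = 20694/(1.08*4709) = 4.0690
T_leave = 82.7 - 4.0690 = 78.63 F

78.63 F


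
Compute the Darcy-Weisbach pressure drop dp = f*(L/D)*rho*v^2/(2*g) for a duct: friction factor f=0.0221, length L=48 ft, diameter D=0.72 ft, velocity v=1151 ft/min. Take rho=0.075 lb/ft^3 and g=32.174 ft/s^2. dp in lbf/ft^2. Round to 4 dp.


v_fps = 1151/60 = 19.1833 ft/s
dp = 0.0221*(48/0.72)*0.075*19.1833^2/(2*32.174) = 0.6319 lbf/ft^2

0.6319 lbf/ft^2


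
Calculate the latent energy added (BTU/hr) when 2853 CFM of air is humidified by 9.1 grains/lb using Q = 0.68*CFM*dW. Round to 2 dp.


Q = 0.68 * 2853 * 9.1 = 17654.36 BTU/hr

17654.36 BTU/hr


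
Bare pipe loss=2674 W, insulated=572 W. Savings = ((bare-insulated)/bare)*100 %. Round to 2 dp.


Savings = ((2674-572)/2674)*100 = 78.61 %

78.61 %


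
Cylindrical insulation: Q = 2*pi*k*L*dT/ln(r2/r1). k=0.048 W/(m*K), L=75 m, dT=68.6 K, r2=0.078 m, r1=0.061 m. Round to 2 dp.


Q = 2*pi*0.048*75*68.6/ln(0.078/0.061) = 6311.94 W

6311.94 W


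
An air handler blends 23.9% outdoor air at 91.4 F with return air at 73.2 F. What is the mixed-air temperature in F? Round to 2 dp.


T_mix = 73.2 + (23.9/100)*(91.4-73.2) = 77.55 F

77.55 F


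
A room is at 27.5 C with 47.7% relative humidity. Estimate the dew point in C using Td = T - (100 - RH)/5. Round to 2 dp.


Td = 27.5 - (100-47.7)/5 = 17.04 C

17.04 C


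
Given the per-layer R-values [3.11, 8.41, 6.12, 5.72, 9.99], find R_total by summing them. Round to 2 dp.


R_total = 3.11 + 8.41 + 6.12 + 5.72 + 9.99 = 33.35

33.35


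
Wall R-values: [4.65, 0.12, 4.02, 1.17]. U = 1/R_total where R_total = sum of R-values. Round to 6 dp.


R_total = 4.65 + 0.12 + 4.02 + 1.17 = 9.96
U = 1/9.96 = 0.100402

0.100402


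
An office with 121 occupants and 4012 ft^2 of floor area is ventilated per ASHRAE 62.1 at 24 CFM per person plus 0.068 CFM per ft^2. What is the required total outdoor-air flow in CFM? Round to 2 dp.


Total = 121*24 + 4012*0.068 = 3176.82 CFM

3176.82 CFM


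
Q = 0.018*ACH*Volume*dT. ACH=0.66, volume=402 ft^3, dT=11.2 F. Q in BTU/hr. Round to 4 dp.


Q = 0.018 * 0.66 * 402 * 11.2 = 53.4885 BTU/hr

53.4885 BTU/hr


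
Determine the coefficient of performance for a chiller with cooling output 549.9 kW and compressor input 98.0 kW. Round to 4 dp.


COP = 549.9 / 98.0 = 5.6112

5.6112


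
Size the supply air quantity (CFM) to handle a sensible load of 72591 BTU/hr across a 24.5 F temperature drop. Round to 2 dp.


CFM = 72591 / (1.08 * 24.5) = 2743.42

2743.42 CFM


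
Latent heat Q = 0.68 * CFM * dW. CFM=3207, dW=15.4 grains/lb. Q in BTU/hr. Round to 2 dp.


Q = 0.68 * 3207 * 15.4 = 33583.70 BTU/hr

33583.70 BTU/hr


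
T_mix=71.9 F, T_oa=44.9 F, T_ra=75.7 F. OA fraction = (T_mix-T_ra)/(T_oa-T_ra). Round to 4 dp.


frac = (71.9 - 75.7) / (44.9 - 75.7) = 0.1234

0.1234


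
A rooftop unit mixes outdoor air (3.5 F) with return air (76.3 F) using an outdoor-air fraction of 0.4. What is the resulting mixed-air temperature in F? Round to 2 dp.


T_mix = 0.4*3.5 + 0.6*76.3 = 47.18 F

47.18 F


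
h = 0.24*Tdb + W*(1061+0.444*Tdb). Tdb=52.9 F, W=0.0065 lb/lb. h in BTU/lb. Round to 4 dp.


h = 0.24*52.9 + 0.0065*(1061+0.444*52.9) = 19.7452 BTU/lb

19.7452 BTU/lb


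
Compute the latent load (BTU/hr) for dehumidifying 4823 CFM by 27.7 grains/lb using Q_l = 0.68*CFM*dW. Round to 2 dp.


Q = 0.68 * 4823 * 27.7 = 90846.03 BTU/hr

90846.03 BTU/hr


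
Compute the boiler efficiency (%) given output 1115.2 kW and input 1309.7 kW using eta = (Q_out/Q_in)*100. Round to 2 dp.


eta = (1115.2/1309.7)*100 = 85.15 %

85.15 %


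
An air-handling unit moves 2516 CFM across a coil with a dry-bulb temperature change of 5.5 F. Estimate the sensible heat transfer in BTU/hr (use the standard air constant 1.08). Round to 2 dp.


Q = 1.08 * 2516 * 5.5 = 14945.04 BTU/hr

14945.04 BTU/hr


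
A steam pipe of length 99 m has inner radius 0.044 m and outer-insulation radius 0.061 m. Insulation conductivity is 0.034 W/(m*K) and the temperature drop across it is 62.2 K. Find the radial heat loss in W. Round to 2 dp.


Q = 2*pi*0.034*99*62.2/ln(0.061/0.044) = 4026.76 W

4026.76 W


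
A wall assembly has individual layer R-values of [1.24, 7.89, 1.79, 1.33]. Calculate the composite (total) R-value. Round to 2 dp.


R_total = 1.24 + 7.89 + 1.79 + 1.33 = 12.25

12.25


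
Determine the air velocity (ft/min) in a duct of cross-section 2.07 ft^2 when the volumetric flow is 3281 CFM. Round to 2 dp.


V = 3281 / 2.07 = 1585.02 ft/min

1585.02 ft/min


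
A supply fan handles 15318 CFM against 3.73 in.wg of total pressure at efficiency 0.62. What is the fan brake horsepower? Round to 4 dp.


BHP = 15318 * 3.73 / (6356 * 0.62) = 14.4989 hp

14.4989 hp


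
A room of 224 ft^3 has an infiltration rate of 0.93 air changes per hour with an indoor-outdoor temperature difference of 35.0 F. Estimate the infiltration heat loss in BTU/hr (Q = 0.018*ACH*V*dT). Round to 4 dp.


Q = 0.018 * 0.93 * 224 * 35.0 = 131.2416 BTU/hr

131.2416 BTU/hr


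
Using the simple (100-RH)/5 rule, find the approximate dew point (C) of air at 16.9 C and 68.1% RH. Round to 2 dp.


Td = 16.9 - (100-68.1)/5 = 10.52 C

10.52 C


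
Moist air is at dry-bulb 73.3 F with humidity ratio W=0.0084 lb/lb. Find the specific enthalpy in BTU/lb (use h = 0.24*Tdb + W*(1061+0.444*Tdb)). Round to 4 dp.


h = 0.24*73.3 + 0.0084*(1061+0.444*73.3) = 26.7778 BTU/lb

26.7778 BTU/lb


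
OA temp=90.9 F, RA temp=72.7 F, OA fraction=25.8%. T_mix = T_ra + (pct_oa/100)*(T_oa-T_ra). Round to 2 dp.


T_mix = 72.7 + (25.8/100)*(90.9-72.7) = 77.40 F

77.40 F


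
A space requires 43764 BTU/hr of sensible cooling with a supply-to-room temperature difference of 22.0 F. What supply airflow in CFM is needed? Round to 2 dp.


CFM = 43764 / (1.08 * 22.0) = 1841.92

1841.92 CFM


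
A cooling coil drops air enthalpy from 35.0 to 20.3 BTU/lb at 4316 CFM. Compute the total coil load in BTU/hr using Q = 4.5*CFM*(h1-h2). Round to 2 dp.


Q = 4.5 * 4316 * (35.0 - 20.3) = 285503.40 BTU/hr

285503.40 BTU/hr


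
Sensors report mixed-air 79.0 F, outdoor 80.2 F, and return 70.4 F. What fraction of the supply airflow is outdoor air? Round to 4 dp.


frac = (79.0 - 70.4) / (80.2 - 70.4) = 0.8776

0.8776


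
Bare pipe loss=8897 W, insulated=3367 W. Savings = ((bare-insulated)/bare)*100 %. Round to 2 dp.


Savings = ((8897-3367)/8897)*100 = 62.16 %

62.16 %


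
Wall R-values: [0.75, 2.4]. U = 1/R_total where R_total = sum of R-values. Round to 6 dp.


R_total = 0.75 + 2.4 = 3.15
U = 1/3.15 = 0.317460

0.317460


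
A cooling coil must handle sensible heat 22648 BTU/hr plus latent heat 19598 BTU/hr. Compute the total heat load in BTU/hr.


Qt = 22648 + 19598 = 42246 BTU/hr

42246 BTU/hr


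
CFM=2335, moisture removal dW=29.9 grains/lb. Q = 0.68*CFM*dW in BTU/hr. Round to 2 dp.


Q = 0.68 * 2335 * 29.9 = 47475.22 BTU/hr

47475.22 BTU/hr


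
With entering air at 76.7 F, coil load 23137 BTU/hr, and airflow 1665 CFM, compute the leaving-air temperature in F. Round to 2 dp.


dT = 23137/(1.08*1665) = 12.8668
T_leave = 76.7 - 12.8668 = 63.83 F

63.83 F


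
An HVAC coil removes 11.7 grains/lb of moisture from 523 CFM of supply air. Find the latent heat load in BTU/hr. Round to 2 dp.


Q = 0.68 * 523 * 11.7 = 4160.99 BTU/hr

4160.99 BTU/hr


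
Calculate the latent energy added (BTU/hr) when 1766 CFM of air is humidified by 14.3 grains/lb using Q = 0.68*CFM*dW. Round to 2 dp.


Q = 0.68 * 1766 * 14.3 = 17172.58 BTU/hr

17172.58 BTU/hr


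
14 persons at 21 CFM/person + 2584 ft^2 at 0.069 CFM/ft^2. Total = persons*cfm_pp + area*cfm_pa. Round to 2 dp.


Total = 14*21 + 2584*0.069 = 472.30 CFM

472.30 CFM


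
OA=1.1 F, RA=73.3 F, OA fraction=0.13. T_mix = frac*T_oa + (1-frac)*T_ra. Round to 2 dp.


T_mix = 0.13*1.1 + 0.87*73.3 = 63.91 F

63.91 F


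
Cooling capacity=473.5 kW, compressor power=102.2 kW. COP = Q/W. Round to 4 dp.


COP = 473.5 / 102.2 = 4.6331

4.6331


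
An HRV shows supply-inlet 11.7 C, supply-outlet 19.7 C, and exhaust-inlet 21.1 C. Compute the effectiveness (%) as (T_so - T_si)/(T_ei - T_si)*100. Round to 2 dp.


eff = (19.7-11.7)/(21.1-11.7)*100 = 85.11 %

85.11 %


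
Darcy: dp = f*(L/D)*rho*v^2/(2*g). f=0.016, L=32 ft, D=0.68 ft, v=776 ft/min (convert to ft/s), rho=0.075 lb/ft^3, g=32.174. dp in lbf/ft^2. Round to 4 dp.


v_fps = 776/60 = 12.9333 ft/s
dp = 0.016*(32/0.68)*0.075*12.9333^2/(2*32.174) = 0.1468 lbf/ft^2

0.1468 lbf/ft^2


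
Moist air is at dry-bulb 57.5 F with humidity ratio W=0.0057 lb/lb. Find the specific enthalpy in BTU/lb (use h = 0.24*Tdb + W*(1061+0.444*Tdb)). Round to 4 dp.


h = 0.24*57.5 + 0.0057*(1061+0.444*57.5) = 19.9932 BTU/lb

19.9932 BTU/lb


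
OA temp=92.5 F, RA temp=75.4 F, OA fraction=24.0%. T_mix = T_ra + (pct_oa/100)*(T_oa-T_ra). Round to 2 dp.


T_mix = 75.4 + (24.0/100)*(92.5-75.4) = 79.50 F

79.50 F


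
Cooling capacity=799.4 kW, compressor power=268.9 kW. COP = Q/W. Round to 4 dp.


COP = 799.4 / 268.9 = 2.9729

2.9729


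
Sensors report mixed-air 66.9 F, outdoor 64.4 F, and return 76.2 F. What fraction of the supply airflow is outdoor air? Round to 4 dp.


frac = (66.9 - 76.2) / (64.4 - 76.2) = 0.7881

0.7881


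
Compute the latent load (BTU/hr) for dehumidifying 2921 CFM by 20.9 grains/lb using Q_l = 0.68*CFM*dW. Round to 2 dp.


Q = 0.68 * 2921 * 20.9 = 41513.25 BTU/hr

41513.25 BTU/hr


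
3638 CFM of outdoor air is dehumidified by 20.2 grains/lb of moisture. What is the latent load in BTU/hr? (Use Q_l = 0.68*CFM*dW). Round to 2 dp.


Q = 0.68 * 3638 * 20.2 = 49971.57 BTU/hr

49971.57 BTU/hr


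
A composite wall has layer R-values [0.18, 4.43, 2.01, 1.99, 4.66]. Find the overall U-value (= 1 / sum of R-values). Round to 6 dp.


R_total = 0.18 + 4.43 + 2.01 + 1.99 + 4.66 = 13.27
U = 1/13.27 = 0.075358

0.075358


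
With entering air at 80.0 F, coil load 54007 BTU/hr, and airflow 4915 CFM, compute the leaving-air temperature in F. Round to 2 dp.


dT = 54007/(1.08*4915) = 10.1743
T_leave = 80.0 - 10.1743 = 69.83 F

69.83 F


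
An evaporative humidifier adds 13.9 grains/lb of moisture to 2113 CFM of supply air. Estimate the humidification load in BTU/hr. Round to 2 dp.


Q = 0.68 * 2113 * 13.9 = 19972.08 BTU/hr

19972.08 BTU/hr


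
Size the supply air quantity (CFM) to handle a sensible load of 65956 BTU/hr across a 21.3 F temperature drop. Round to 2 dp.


CFM = 65956 / (1.08 * 21.3) = 2867.15

2867.15 CFM


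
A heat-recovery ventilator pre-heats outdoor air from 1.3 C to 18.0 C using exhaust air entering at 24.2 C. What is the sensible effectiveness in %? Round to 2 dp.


eff = (18.0-1.3)/(24.2-1.3)*100 = 72.93 %

72.93 %


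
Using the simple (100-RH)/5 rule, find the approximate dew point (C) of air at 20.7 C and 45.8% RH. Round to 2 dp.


Td = 20.7 - (100-45.8)/5 = 9.86 C

9.86 C


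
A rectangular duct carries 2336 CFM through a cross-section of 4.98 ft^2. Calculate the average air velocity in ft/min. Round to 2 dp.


V = 2336 / 4.98 = 469.08 ft/min

469.08 ft/min


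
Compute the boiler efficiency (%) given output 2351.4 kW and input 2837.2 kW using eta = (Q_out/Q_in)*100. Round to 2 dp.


eta = (2351.4/2837.2)*100 = 82.88 %

82.88 %


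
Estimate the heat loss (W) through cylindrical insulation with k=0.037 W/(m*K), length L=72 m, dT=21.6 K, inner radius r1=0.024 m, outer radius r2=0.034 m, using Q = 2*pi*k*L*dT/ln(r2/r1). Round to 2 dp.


Q = 2*pi*0.037*72*21.6/ln(0.034/0.024) = 1038.02 W

1038.02 W


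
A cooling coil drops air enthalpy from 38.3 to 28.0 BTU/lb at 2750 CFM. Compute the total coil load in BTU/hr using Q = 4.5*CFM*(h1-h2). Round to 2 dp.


Q = 4.5 * 2750 * (38.3 - 28.0) = 127462.50 BTU/hr

127462.50 BTU/hr


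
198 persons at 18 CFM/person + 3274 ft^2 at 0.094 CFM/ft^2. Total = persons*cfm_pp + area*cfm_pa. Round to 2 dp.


Total = 198*18 + 3274*0.094 = 3871.76 CFM

3871.76 CFM


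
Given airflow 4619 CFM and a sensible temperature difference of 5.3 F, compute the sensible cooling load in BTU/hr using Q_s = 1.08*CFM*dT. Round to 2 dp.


Q = 1.08 * 4619 * 5.3 = 26439.16 BTU/hr

26439.16 BTU/hr


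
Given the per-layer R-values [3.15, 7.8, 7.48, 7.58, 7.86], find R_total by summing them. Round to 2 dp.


R_total = 3.15 + 7.8 + 7.48 + 7.58 + 7.86 = 33.87

33.87


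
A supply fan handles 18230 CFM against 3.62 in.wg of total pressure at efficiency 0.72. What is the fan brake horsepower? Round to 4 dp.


BHP = 18230 * 3.62 / (6356 * 0.72) = 14.4205 hp

14.4205 hp


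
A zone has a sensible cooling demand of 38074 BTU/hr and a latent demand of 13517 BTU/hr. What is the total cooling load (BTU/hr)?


Qt = 38074 + 13517 = 51591 BTU/hr

51591 BTU/hr


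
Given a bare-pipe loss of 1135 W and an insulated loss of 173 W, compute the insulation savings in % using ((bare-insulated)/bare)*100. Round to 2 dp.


Savings = ((1135-173)/1135)*100 = 84.76 %

84.76 %


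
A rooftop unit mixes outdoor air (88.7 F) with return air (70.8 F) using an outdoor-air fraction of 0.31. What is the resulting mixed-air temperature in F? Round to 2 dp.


T_mix = 0.31*88.7 + 0.69*70.8 = 76.35 F

76.35 F


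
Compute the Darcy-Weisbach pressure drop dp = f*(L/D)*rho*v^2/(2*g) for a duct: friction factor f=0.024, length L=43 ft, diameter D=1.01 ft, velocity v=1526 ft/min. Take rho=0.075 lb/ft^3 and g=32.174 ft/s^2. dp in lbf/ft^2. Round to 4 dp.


v_fps = 1526/60 = 25.4333 ft/s
dp = 0.024*(43/1.01)*0.075*25.4333^2/(2*32.174) = 0.7704 lbf/ft^2

0.7704 lbf/ft^2


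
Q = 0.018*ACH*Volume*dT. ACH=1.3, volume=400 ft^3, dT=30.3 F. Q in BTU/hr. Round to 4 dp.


Q = 0.018 * 1.3 * 400 * 30.3 = 283.6080 BTU/hr

283.6080 BTU/hr


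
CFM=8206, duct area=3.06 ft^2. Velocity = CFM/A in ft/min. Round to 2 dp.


V = 8206 / 3.06 = 2681.70 ft/min

2681.70 ft/min


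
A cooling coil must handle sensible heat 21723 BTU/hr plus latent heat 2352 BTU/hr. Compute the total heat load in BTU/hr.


Qt = 21723 + 2352 = 24075 BTU/hr

24075 BTU/hr


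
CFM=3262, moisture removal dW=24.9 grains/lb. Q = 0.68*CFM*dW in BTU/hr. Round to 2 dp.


Q = 0.68 * 3262 * 24.9 = 55232.18 BTU/hr

55232.18 BTU/hr


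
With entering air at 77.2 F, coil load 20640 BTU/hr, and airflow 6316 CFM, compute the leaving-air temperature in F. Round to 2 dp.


dT = 20640/(1.08*6316) = 3.0258
T_leave = 77.2 - 3.0258 = 74.17 F

74.17 F


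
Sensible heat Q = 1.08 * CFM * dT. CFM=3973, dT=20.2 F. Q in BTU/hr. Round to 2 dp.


Q = 1.08 * 3973 * 20.2 = 86674.97 BTU/hr

86674.97 BTU/hr


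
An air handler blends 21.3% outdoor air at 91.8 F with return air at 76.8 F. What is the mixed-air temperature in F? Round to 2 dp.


T_mix = 76.8 + (21.3/100)*(91.8-76.8) = 80.00 F

80.00 F


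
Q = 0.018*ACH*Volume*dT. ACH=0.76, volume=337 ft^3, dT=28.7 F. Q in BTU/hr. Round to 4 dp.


Q = 0.018 * 0.76 * 337 * 28.7 = 132.3116 BTU/hr

132.3116 BTU/hr


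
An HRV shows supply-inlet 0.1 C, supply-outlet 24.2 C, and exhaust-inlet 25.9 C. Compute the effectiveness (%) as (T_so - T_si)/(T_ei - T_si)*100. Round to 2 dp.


eff = (24.2-0.1)/(25.9-0.1)*100 = 93.41 %

93.41 %


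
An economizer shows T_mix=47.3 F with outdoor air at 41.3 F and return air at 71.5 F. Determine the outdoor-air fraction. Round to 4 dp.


frac = (47.3 - 71.5) / (41.3 - 71.5) = 0.8013

0.8013


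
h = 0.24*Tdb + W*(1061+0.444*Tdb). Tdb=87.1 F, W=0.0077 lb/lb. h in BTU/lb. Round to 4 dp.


h = 0.24*87.1 + 0.0077*(1061+0.444*87.1) = 29.3715 BTU/lb

29.3715 BTU/lb


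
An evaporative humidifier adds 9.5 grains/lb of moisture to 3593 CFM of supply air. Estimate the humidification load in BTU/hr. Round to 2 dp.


Q = 0.68 * 3593 * 9.5 = 23210.78 BTU/hr

23210.78 BTU/hr


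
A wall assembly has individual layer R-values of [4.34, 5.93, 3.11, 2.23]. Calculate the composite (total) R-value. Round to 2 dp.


R_total = 4.34 + 5.93 + 3.11 + 2.23 = 15.61

15.61


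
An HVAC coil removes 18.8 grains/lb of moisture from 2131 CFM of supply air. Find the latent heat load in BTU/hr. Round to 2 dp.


Q = 0.68 * 2131 * 18.8 = 27242.70 BTU/hr

27242.70 BTU/hr


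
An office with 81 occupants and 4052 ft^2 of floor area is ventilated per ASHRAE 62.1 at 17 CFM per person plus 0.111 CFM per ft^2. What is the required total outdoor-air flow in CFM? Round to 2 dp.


Total = 81*17 + 4052*0.111 = 1826.77 CFM

1826.77 CFM


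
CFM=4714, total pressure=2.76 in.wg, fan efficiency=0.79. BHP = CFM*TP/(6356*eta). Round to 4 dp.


BHP = 4714 * 2.76 / (6356 * 0.79) = 2.5911 hp

2.5911 hp


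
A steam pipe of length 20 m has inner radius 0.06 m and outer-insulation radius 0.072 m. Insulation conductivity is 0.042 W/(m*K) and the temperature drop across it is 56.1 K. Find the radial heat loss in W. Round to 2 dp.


Q = 2*pi*0.042*20*56.1/ln(0.072/0.06) = 1623.99 W

1623.99 W


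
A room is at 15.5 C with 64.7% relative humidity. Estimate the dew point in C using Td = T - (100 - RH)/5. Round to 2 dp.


Td = 15.5 - (100-64.7)/5 = 8.44 C

8.44 C


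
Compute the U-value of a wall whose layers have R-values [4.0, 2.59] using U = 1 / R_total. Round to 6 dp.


R_total = 4.0 + 2.59 = 6.59
U = 1/6.59 = 0.151745

0.151745


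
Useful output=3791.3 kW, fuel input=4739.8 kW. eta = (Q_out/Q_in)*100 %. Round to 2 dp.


eta = (3791.3/4739.8)*100 = 79.99 %

79.99 %


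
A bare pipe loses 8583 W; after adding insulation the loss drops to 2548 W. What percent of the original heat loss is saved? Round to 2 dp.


Savings = ((8583-2548)/8583)*100 = 70.31 %

70.31 %


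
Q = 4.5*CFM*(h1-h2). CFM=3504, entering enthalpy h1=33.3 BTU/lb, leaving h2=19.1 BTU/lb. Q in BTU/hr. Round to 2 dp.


Q = 4.5 * 3504 * (33.3 - 19.1) = 223905.60 BTU/hr

223905.60 BTU/hr


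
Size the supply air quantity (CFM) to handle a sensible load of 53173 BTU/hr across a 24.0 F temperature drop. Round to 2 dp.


CFM = 53173 / (1.08 * 24.0) = 2051.43

2051.43 CFM


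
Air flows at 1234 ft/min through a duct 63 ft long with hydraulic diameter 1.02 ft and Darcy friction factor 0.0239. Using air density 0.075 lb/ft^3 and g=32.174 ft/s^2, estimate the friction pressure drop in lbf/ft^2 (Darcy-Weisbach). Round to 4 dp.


v_fps = 1234/60 = 20.5667 ft/s
dp = 0.0239*(63/1.02)*0.075*20.5667^2/(2*32.174) = 0.7278 lbf/ft^2

0.7278 lbf/ft^2


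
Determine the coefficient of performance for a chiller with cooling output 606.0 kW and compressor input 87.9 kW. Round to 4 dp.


COP = 606.0 / 87.9 = 6.8942

6.8942


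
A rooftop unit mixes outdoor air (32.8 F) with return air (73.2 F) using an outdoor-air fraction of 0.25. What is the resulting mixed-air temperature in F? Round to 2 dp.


T_mix = 0.25*32.8 + 0.75*73.2 = 63.10 F

63.10 F


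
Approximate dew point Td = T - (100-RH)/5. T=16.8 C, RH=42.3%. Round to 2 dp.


Td = 16.8 - (100-42.3)/5 = 5.26 C

5.26 C


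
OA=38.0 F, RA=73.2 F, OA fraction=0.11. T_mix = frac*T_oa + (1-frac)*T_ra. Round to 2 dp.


T_mix = 0.11*38.0 + 0.89*73.2 = 69.33 F

69.33 F


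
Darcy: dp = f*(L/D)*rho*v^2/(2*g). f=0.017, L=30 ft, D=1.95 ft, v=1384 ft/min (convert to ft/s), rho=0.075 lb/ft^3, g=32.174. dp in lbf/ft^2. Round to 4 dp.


v_fps = 1384/60 = 23.0667 ft/s
dp = 0.017*(30/1.95)*0.075*23.0667^2/(2*32.174) = 0.1622 lbf/ft^2

0.1622 lbf/ft^2


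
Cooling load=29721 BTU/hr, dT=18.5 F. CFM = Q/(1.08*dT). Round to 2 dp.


CFM = 29721 / (1.08 * 18.5) = 1487.54

1487.54 CFM


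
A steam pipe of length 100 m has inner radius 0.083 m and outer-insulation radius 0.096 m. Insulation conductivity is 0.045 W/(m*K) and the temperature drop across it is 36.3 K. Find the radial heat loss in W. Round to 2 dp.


Q = 2*pi*0.045*100*36.3/ln(0.096/0.083) = 7053.64 W

7053.64 W


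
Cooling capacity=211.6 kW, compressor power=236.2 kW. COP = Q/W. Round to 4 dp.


COP = 211.6 / 236.2 = 0.8959

0.8959


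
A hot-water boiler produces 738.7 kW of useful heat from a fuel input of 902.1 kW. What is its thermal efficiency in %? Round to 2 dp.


eta = (738.7/902.1)*100 = 81.89 %

81.89 %


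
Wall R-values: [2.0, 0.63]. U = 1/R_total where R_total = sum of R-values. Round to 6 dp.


R_total = 2.0 + 0.63 = 2.63
U = 1/2.63 = 0.380228

0.380228


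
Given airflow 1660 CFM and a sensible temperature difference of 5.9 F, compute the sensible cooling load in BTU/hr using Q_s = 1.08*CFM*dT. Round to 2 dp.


Q = 1.08 * 1660 * 5.9 = 10577.52 BTU/hr

10577.52 BTU/hr


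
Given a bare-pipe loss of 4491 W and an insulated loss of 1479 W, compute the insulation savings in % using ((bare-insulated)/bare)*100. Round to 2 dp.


Savings = ((4491-1479)/4491)*100 = 67.07 %

67.07 %


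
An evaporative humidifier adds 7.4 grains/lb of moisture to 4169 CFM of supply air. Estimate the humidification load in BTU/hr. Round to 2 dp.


Q = 0.68 * 4169 * 7.4 = 20978.41 BTU/hr

20978.41 BTU/hr


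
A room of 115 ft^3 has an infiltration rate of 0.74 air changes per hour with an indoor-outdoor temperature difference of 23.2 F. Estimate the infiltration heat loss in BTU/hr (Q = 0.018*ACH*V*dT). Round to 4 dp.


Q = 0.018 * 0.74 * 115 * 23.2 = 35.5378 BTU/hr

35.5378 BTU/hr


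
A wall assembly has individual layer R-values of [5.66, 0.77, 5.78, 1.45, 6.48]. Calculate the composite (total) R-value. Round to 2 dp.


R_total = 5.66 + 0.77 + 5.78 + 1.45 + 6.48 = 20.14

20.14


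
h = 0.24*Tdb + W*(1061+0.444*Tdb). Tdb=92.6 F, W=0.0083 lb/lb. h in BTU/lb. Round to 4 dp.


h = 0.24*92.6 + 0.0083*(1061+0.444*92.6) = 31.3715 BTU/lb

31.3715 BTU/lb


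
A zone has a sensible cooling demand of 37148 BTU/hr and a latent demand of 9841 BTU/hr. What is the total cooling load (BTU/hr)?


Qt = 37148 + 9841 = 46989 BTU/hr

46989 BTU/hr


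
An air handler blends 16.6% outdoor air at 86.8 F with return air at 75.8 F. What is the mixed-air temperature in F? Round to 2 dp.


T_mix = 75.8 + (16.6/100)*(86.8-75.8) = 77.63 F

77.63 F


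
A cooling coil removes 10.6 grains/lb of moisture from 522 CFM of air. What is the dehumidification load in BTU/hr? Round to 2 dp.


Q = 0.68 * 522 * 10.6 = 3762.58 BTU/hr

3762.58 BTU/hr


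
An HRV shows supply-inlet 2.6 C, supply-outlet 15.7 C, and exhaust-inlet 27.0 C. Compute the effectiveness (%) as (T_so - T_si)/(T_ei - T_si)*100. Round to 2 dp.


eff = (15.7-2.6)/(27.0-2.6)*100 = 53.69 %

53.69 %


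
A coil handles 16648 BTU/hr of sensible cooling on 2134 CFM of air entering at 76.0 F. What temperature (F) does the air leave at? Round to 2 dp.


dT = 16648/(1.08*2134) = 7.2234
T_leave = 76.0 - 7.2234 = 68.78 F

68.78 F


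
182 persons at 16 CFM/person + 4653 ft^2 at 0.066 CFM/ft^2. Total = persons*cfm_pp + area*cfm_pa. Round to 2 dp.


Total = 182*16 + 4653*0.066 = 3219.10 CFM

3219.10 CFM


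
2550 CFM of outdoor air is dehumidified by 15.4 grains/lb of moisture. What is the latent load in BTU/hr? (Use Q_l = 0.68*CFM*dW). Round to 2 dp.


Q = 0.68 * 2550 * 15.4 = 26703.60 BTU/hr

26703.60 BTU/hr


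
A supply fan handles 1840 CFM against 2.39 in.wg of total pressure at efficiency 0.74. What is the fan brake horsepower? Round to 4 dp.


BHP = 1840 * 2.39 / (6356 * 0.74) = 0.9350 hp

0.9350 hp


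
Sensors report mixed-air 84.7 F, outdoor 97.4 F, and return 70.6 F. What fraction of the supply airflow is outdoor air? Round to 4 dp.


frac = (84.7 - 70.6) / (97.4 - 70.6) = 0.5261

0.5261


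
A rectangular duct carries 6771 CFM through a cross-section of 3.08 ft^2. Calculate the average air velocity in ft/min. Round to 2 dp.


V = 6771 / 3.08 = 2198.38 ft/min

2198.38 ft/min


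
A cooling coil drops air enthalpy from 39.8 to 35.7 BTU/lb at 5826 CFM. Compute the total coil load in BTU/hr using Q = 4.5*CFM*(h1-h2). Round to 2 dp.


Q = 4.5 * 5826 * (39.8 - 35.7) = 107489.70 BTU/hr

107489.70 BTU/hr


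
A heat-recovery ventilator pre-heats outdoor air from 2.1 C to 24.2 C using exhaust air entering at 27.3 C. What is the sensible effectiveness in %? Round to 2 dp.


eff = (24.2-2.1)/(27.3-2.1)*100 = 87.70 %

87.70 %


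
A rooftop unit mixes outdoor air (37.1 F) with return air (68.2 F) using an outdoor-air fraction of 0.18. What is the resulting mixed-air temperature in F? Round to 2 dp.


T_mix = 0.18*37.1 + 0.82*68.2 = 62.60 F

62.60 F


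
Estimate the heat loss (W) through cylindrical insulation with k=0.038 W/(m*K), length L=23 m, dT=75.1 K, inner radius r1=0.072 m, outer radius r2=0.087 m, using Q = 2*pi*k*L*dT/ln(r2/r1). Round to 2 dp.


Q = 2*pi*0.038*23*75.1/ln(0.087/0.072) = 2179.28 W

2179.28 W


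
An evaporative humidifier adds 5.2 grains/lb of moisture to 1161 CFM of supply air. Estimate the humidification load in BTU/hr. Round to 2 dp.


Q = 0.68 * 1161 * 5.2 = 4105.30 BTU/hr

4105.30 BTU/hr


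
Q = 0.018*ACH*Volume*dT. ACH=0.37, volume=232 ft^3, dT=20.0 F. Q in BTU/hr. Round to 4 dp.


Q = 0.018 * 0.37 * 232 * 20.0 = 30.9024 BTU/hr

30.9024 BTU/hr


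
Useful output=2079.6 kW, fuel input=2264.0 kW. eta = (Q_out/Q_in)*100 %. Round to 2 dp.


eta = (2079.6/2264.0)*100 = 91.86 %

91.86 %


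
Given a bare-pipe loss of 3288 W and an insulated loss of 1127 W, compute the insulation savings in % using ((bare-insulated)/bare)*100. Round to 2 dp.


Savings = ((3288-1127)/3288)*100 = 65.72 %

65.72 %


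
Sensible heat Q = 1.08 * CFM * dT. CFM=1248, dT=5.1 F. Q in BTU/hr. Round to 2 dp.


Q = 1.08 * 1248 * 5.1 = 6873.98 BTU/hr

6873.98 BTU/hr


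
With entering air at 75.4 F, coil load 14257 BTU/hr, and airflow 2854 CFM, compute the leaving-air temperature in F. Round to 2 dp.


dT = 14257/(1.08*2854) = 4.6254
T_leave = 75.4 - 4.6254 = 70.77 F

70.77 F


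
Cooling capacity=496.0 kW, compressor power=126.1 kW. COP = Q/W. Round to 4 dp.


COP = 496.0 / 126.1 = 3.9334

3.9334


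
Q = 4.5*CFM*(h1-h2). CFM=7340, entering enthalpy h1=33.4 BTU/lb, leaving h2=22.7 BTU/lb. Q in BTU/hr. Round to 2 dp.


Q = 4.5 * 7340 * (33.4 - 22.7) = 353421.00 BTU/hr

353421.00 BTU/hr


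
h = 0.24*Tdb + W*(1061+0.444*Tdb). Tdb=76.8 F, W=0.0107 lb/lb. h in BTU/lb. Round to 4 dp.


h = 0.24*76.8 + 0.0107*(1061+0.444*76.8) = 30.1496 BTU/lb

30.1496 BTU/lb


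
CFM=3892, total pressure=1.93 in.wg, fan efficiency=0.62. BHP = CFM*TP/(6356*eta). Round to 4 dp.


BHP = 3892 * 1.93 / (6356 * 0.62) = 1.9061 hp

1.9061 hp


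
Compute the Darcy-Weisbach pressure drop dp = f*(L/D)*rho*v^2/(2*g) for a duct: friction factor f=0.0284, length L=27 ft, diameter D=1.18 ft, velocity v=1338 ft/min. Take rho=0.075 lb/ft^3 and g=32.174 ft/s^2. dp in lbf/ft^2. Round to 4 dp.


v_fps = 1338/60 = 22.3 ft/s
dp = 0.0284*(27/1.18)*0.075*22.3^2/(2*32.174) = 0.3766 lbf/ft^2

0.3766 lbf/ft^2


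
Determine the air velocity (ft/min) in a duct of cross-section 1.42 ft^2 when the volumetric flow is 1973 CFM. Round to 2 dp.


V = 1973 / 1.42 = 1389.44 ft/min

1389.44 ft/min


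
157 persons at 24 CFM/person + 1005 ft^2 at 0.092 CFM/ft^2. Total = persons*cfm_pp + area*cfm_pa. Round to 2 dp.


Total = 157*24 + 1005*0.092 = 3860.46 CFM

3860.46 CFM


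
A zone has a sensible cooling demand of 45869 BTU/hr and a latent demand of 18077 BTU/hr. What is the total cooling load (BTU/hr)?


Qt = 45869 + 18077 = 63946 BTU/hr

63946 BTU/hr


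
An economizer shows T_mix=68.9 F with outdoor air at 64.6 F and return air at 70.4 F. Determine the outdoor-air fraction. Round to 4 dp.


frac = (68.9 - 70.4) / (64.6 - 70.4) = 0.2586

0.2586


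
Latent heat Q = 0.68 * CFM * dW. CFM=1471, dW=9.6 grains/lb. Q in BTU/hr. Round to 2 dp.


Q = 0.68 * 1471 * 9.6 = 9602.69 BTU/hr

9602.69 BTU/hr


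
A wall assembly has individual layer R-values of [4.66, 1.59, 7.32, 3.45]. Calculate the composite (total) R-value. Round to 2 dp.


R_total = 4.66 + 1.59 + 7.32 + 3.45 = 17.02

17.02


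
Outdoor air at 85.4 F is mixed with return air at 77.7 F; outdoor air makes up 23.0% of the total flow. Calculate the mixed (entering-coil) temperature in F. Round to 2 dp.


T_mix = 77.7 + (23.0/100)*(85.4-77.7) = 79.47 F

79.47 F


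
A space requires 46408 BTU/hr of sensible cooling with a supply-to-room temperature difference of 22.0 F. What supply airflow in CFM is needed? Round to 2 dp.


CFM = 46408 / (1.08 * 22.0) = 1953.20

1953.20 CFM


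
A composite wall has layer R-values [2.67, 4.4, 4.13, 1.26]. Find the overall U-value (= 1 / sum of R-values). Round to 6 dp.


R_total = 2.67 + 4.4 + 4.13 + 1.26 = 12.46
U = 1/12.46 = 0.080257

0.080257


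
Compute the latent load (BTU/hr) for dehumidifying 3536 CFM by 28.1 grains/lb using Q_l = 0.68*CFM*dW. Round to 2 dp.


Q = 0.68 * 3536 * 28.1 = 67565.89 BTU/hr

67565.89 BTU/hr


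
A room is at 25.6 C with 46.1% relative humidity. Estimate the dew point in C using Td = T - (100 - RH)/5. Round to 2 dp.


Td = 25.6 - (100-46.1)/5 = 14.82 C

14.82 C


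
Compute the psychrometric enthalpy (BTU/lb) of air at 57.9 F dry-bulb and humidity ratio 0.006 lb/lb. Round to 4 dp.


h = 0.24*57.9 + 0.006*(1061+0.444*57.9) = 20.4162 BTU/lb

20.4162 BTU/lb


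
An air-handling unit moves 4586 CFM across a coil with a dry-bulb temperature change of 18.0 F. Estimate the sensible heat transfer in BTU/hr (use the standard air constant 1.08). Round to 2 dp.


Q = 1.08 * 4586 * 18.0 = 89151.84 BTU/hr

89151.84 BTU/hr


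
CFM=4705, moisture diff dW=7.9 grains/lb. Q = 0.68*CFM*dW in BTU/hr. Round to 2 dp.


Q = 0.68 * 4705 * 7.9 = 25275.26 BTU/hr

25275.26 BTU/hr


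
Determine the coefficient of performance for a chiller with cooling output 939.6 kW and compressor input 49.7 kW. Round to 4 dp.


COP = 939.6 / 49.7 = 18.9054

18.9054


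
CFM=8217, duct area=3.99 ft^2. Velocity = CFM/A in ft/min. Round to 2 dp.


V = 8217 / 3.99 = 2059.40 ft/min

2059.40 ft/min


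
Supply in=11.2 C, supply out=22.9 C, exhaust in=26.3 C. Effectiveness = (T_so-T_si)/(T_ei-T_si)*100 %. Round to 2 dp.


eff = (22.9-11.2)/(26.3-11.2)*100 = 77.48 %

77.48 %


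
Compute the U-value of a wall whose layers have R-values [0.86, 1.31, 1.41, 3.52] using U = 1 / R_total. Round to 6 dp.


R_total = 0.86 + 1.31 + 1.41 + 3.52 = 7.10
U = 1/7.10 = 0.140845

0.140845


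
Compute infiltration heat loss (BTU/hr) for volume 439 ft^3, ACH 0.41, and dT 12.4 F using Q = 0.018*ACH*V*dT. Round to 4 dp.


Q = 0.018 * 0.41 * 439 * 12.4 = 40.1738 BTU/hr

40.1738 BTU/hr


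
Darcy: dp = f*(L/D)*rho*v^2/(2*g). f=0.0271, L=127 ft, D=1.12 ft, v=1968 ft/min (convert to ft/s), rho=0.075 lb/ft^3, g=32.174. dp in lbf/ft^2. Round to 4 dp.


v_fps = 1968/60 = 32.8 ft/s
dp = 0.0271*(127/1.12)*0.075*32.8^2/(2*32.174) = 3.8533 lbf/ft^2

3.8533 lbf/ft^2


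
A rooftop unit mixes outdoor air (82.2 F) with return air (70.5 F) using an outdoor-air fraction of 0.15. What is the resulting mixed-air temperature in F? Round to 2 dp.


T_mix = 0.15*82.2 + 0.85*70.5 = 72.26 F

72.26 F


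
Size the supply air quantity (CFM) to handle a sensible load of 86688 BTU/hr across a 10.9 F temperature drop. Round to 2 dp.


CFM = 86688 / (1.08 * 10.9) = 7363.91

7363.91 CFM


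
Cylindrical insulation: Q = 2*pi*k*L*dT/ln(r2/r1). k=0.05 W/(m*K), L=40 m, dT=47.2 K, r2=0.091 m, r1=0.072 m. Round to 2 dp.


Q = 2*pi*0.05*40*47.2/ln(0.091/0.072) = 2532.66 W

2532.66 W


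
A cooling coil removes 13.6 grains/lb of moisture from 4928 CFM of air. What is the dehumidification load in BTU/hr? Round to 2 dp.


Q = 0.68 * 4928 * 13.6 = 45574.14 BTU/hr

45574.14 BTU/hr


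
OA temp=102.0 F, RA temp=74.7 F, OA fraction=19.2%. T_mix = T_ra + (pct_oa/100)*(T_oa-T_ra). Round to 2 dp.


T_mix = 74.7 + (19.2/100)*(102.0-74.7) = 79.94 F

79.94 F


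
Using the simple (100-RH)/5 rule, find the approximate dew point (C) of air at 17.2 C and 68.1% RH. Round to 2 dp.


Td = 17.2 - (100-68.1)/5 = 10.82 C

10.82 C


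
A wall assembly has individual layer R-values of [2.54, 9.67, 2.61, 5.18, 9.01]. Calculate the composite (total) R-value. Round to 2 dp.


R_total = 2.54 + 9.67 + 2.61 + 5.18 + 9.01 = 29.01

29.01


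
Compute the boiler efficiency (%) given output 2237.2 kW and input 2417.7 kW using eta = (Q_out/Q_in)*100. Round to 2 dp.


eta = (2237.2/2417.7)*100 = 92.53 %

92.53 %


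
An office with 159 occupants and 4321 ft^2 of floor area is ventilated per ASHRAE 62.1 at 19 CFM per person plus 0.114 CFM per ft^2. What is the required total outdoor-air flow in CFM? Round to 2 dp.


Total = 159*19 + 4321*0.114 = 3513.59 CFM

3513.59 CFM


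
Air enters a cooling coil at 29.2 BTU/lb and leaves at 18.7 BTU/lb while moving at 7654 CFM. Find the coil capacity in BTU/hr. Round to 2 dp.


Q = 4.5 * 7654 * (29.2 - 18.7) = 361651.50 BTU/hr

361651.50 BTU/hr


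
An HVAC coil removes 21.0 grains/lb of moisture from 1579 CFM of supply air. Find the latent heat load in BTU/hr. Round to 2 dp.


Q = 0.68 * 1579 * 21.0 = 22548.12 BTU/hr

22548.12 BTU/hr


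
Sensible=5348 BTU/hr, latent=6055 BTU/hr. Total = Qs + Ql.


Qt = 5348 + 6055 = 11403 BTU/hr

11403 BTU/hr


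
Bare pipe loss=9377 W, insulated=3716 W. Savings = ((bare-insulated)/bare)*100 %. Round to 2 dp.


Savings = ((9377-3716)/9377)*100 = 60.37 %

60.37 %


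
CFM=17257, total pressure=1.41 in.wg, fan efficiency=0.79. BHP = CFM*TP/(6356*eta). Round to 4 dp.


BHP = 17257 * 1.41 / (6356 * 0.79) = 4.8459 hp

4.8459 hp


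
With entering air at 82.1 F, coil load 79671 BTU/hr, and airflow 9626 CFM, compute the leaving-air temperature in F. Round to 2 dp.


dT = 79671/(1.08*9626) = 7.6636
T_leave = 82.1 - 7.6636 = 74.44 F

74.44 F


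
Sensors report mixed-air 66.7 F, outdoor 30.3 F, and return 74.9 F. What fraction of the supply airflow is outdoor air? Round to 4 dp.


frac = (66.7 - 74.9) / (30.3 - 74.9) = 0.1839

0.1839
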